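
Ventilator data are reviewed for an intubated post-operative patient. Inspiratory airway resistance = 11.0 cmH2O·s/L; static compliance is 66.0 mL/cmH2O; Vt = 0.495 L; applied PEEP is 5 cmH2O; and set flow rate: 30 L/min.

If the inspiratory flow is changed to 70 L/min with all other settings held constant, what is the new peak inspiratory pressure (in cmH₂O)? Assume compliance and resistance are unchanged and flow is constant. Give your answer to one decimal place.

Flow: 30 L/min ÷ 60 = 0.5 L/s.
New flow: 70 L/min ÷ 60 = 1.1667 L/s.
PIP = Vt/C + R·V̇ + PEEP (constant-flow equation of motion).
Only the resistive term changes: ΔPIP = R × ΔV̇ = 11.0 × (1.1667 − 0.5) = 11.0 × 0.6667 = 7.334 cmH2O.
Original PIP = 495/66.0 + 11.0×0.5 + 5 = 18.0 cmH2O; new PIP = 18.0 + (7.334) = 25.334 cmH2O.

25.3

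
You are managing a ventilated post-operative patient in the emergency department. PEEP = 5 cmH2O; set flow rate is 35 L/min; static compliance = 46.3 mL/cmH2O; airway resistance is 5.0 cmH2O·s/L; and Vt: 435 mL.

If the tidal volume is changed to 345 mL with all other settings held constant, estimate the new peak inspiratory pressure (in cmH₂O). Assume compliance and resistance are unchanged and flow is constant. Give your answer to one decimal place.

15.4

Flow: 35 L/min ÷ 60 = 0.5833 L/s.
PIP = Vt/C + R·V̇ + PEEP (constant-flow equation of motion).
Only the elastic term changes: ΔPIP = ΔVt / C = (345 − 435) / 46.3 = -1.944 cmH2O.
Original PIP = 435/46.3 + 5.0×0.5833 + 5 = 17.312 cmH2O; new PIP = 17.312 + (-1.944) = 15.368 cmH2O.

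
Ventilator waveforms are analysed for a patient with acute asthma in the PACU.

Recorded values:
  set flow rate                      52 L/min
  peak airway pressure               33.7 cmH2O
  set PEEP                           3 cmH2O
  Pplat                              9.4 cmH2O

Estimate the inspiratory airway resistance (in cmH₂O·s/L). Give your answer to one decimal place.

Flow: 52 L/min ÷ 60 = 0.8667 L/s.
Raw = (PIP − Pplat) / flow = (33.7 − 9.4) / 0.8667 = 24.3 / 0.8667 = 28.037 cmH2O·s/L.

28.0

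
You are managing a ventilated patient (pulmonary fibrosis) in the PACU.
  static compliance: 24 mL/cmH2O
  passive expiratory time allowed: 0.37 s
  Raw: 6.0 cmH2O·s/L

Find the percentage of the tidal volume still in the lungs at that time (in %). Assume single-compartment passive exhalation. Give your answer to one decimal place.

τ = R × C = 6.0 × 24 mL/cmH2O = 6.0 × 0.024 L/cmH2O = 0.144 s.
Passive exhalation: V(t)/V₀ = e^(−t/τ) = e^(−0.37/0.144) = 0.07658.
Fraction remaining = 0.07658 → 7.658%.

7.7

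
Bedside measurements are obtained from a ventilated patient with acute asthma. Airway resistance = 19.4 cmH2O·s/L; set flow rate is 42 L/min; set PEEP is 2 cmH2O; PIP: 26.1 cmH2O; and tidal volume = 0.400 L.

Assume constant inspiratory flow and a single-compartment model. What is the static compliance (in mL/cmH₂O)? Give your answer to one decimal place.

38.0

Flow: 42 L/min ÷ 60 = 0.7 L/s.
Equation of motion (constant flow): PIP = Vt/C + R·V̇ + PEEP.
Vt/C = PIP − R·V̇ − PEEP = 26.1 − 19.4×0.7 − 2 = 26.1 − 13.58 − 2 = 10.52 cmH2O.
C = Vt / 10.52 = 400 / 10.52 = 38.023 mL/cmH2O.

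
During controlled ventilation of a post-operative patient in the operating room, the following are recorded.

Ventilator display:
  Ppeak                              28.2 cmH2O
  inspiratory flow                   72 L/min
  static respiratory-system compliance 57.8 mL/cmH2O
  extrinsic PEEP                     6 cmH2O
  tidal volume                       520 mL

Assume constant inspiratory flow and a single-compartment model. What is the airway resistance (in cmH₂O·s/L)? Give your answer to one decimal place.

Flow: 72 L/min ÷ 60 = 1.2 L/s.
Equation of motion (constant flow): PIP = Vt/C + R·V̇ + PEEP.
R·V̇ = PIP − Vt/C − PEEP = 28.2 − 520/57.8 − 6 = 28.2 − 8.997 − 6 = 13.203 cmH2O.
R = 13.203 / 1.2 = 11.003 cmH2O·s/L.

11.0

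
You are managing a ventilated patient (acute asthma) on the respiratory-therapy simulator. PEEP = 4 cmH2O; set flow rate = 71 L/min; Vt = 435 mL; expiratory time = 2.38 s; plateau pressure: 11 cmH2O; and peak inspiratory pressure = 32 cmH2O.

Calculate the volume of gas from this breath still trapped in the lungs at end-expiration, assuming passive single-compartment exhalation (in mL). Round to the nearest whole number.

Flow: 71 L/min ÷ 60 = 1.1833 L/s.
R = (PIP − Pplat)/V̇ = (32 − 11) / 1.1833 = 21.0/1.1833 = 17.747 cmH2O·s/L.
C = Vt/(Pplat − PEEP) = 435.0 / (11 − 4) = 435.0/7.0 = 62.143 mL/cmH2O.
τ = R × C = 17.747 × 0.06214 L/cmH2O = 1.103 s.
Fraction remaining = e^(−Te/τ) = e^(−2.38/1.103) = 0.1156.
Trapped volume = 435.0 × 0.1156 = 50.286 mL.

50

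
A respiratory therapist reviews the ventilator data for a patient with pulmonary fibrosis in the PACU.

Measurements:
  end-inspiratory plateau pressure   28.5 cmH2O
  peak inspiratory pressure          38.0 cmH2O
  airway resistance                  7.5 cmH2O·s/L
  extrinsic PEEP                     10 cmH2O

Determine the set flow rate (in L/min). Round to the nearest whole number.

flow = (PIP − Pplat) / Raw = (38.0 − 28.5) / 7.5 = 1.267 L/s × 60 = 76.02 L/min.

76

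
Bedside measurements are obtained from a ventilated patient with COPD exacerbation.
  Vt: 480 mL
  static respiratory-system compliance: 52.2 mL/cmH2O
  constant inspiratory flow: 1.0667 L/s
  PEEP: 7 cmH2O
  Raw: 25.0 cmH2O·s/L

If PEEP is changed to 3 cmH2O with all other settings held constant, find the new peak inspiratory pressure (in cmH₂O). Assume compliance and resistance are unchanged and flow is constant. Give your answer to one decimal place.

38.9

PIP = Vt/C + R·V̇ + PEEP (constant-flow equation of motion).
Only the baseline term changes: ΔPIP = ΔPEEP = 3 − 7 = -4.0 cmH2O.
Original PIP = 480/52.2 + 25.0×1.0667 + 7 = 42.863 cmH2O; new PIP = 42.863 + (-4.0) = 38.863 cmH2O.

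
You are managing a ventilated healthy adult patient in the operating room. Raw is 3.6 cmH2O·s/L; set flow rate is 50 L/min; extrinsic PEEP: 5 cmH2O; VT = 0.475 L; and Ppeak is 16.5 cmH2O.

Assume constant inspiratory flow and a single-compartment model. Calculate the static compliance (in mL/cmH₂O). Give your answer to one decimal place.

Flow: 50 L/min ÷ 60 = 0.8333 L/s.
Equation of motion (constant flow): PIP = Vt/C + R·V̇ + PEEP.
Vt/C = PIP − R·V̇ − PEEP = 16.5 − 3.6×0.8333 − 5 = 16.5 − 3.0 − 5 = 8.5 cmH2O.
C = Vt / 8.5 = 475 / 8.5 = 55.882 mL/cmH2O.

55.9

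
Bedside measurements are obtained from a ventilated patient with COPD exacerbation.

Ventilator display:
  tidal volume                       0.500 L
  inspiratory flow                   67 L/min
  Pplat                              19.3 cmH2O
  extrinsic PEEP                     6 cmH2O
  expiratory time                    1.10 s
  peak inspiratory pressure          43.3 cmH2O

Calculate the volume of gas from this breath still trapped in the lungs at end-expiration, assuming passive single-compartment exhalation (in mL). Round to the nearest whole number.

128

Flow: 67 L/min ÷ 60 = 1.1167 L/s.
R = (PIP − Pplat)/V̇ = (43.3 − 19.3) / 1.1167 = 24.0/1.1167 = 21.492 cmH2O·s/L.
C = Vt/(Pplat − PEEP) = 500.0 / (19.3 − 6) = 500.0/13.3 = 37.594 mL/cmH2O.
τ = R × C = 21.492 × 0.03759 L/cmH2O = 0.8079 s.
Fraction remaining = e^(−Te/τ) = e^(−1.10/0.8079) = 0.2563.
Trapped volume = 500.0 × 0.2563 = 128.15 mL.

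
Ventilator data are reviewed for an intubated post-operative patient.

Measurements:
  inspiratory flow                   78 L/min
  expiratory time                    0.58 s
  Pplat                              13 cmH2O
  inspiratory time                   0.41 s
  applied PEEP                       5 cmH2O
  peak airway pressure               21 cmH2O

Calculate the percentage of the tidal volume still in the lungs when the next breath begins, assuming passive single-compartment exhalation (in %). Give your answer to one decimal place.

24.3

Flow: 78 L/min ÷ 60 = 1.3 L/s.
Vt = flow × Ti = 1.3 L/s × 0.41 s × 1000 mL/L = 533.0 mL.
R = (PIP − Pplat)/V̇ = (21 − 13) / 1.3 = 8.0/1.3 = 6.154 cmH2O·s/L.
C = Vt/(Pplat − PEEP) = 533.0 / (13 − 5) = 533.0/8.0 = 66.625 mL/cmH2O.
τ = R × C = 6.154 × 0.06663 L/cmH2O = 0.41 s.
Fraction remaining at end-expiration = e^(−Te/τ) = e^(−0.58/0.41) = 0.243 → 24.3%.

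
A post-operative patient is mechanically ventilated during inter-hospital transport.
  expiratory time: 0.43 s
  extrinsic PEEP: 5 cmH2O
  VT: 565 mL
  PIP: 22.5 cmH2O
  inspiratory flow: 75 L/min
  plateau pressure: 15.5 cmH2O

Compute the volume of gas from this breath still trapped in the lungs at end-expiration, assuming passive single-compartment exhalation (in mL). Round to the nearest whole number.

136

Flow: 75 L/min ÷ 60 = 1.25 L/s.
R = (PIP − Pplat)/V̇ = (22.5 − 15.5) / 1.25 = 7.0/1.25 = 5.6 cmH2O·s/L.
C = Vt/(Pplat − PEEP) = 565.0 / (15.5 − 5) = 565.0/10.5 = 53.81 mL/cmH2O.
τ = R × C = 5.6 × 0.05381 L/cmH2O = 0.3013 s.
Fraction remaining = e^(−Te/τ) = e^(−0.43/0.3013) = 0.24.
Trapped volume = 565.0 × 0.24 = 135.6 mL.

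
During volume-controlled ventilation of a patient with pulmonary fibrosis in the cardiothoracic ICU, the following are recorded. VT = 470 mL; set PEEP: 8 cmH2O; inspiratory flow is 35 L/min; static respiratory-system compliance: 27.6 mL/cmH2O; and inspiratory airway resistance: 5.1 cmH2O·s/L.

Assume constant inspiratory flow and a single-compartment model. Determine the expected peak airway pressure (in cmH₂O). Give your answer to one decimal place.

28.0

Flow: 35 L/min ÷ 60 = 0.5833 L/s.
Equation of motion (constant flow): PIP = Vt/C + R·V̇ + PEEP.
PIP = 470/27.6 + 5.1×0.5833 + 8 = 17.029 + 2.975 + 8 = 28.004 cmH2O.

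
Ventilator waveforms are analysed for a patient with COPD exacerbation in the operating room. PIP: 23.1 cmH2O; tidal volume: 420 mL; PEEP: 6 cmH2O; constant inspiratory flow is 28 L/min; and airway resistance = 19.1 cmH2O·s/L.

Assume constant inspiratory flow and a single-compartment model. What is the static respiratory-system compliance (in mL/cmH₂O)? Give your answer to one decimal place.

51.3

Flow: 28 L/min ÷ 60 = 0.4667 L/s.
Equation of motion (constant flow): PIP = Vt/C + R·V̇ + PEEP.
Vt/C = PIP − R·V̇ − PEEP = 23.1 − 19.1×0.4667 − 6 = 23.1 − 8.914 − 6 = 8.186 cmH2O.
C = Vt / 8.186 = 420 / 8.186 = 51.307 mL/cmH2O.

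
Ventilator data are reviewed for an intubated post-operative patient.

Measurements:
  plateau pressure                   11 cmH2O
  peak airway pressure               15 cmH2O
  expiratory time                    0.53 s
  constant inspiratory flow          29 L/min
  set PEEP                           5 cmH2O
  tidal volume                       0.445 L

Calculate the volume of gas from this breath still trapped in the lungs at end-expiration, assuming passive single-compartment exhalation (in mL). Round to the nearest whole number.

Flow: 29 L/min ÷ 60 = 0.4833 L/s.
R = (PIP − Pplat)/V̇ = (15 − 11) / 0.4833 = 4.0/0.4833 = 8.276 cmH2O·s/L.
C = Vt/(Pplat − PEEP) = 445.0 / (11 − 5) = 445.0/6.0 = 74.167 mL/cmH2O.
τ = R × C = 8.276 × 0.07417 L/cmH2O = 0.6138 s.
Fraction remaining = e^(−Te/τ) = e^(−0.53/0.6138) = 0.4217.
Trapped volume = 445.0 × 0.4217 = 187.66 mL.

188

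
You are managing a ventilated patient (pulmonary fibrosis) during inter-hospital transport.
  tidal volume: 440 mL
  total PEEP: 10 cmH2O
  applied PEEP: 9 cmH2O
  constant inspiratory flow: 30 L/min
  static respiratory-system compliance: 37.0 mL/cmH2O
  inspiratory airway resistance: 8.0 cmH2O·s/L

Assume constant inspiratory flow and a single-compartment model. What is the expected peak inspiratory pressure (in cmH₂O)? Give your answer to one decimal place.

25.9

Flow: 30 L/min ÷ 60 = 0.5 L/s.
Total PEEP = 10 cmH2O (set 9 + intrinsic 1); this is the baseline alveolar pressure.
Equation of motion (constant flow): PIP = Vt/C + R·V̇ + PEEP.
PIP = 440/37.0 + 8.0×0.5 + 10 = 11.892 + 4.0 + 10 = 25.892 cmH2O.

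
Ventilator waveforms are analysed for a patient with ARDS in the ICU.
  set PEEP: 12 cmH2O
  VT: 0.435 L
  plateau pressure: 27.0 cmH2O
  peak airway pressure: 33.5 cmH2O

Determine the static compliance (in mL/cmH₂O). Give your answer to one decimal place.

29.0

Cstat = Vt / (Pplat − PEEP) = 435 / (27.0 − 12) = 435 / 15.0 = 29.0 mL/cmH2O.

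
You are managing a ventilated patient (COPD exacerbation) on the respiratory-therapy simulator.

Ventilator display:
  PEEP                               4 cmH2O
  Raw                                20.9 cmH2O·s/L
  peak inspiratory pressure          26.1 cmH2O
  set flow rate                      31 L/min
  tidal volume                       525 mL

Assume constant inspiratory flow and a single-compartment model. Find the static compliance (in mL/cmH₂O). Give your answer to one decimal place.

Flow: 31 L/min ÷ 60 = 0.5167 L/s.
Equation of motion (constant flow): PIP = Vt/C + R·V̇ + PEEP.
Vt/C = PIP − R·V̇ − PEEP = 26.1 − 20.9×0.5167 − 4 = 26.1 − 10.799 − 4 = 11.301 cmH2O.
C = Vt / 11.301 = 525 / 11.301 = 46.456 mL/cmH2O.

46.5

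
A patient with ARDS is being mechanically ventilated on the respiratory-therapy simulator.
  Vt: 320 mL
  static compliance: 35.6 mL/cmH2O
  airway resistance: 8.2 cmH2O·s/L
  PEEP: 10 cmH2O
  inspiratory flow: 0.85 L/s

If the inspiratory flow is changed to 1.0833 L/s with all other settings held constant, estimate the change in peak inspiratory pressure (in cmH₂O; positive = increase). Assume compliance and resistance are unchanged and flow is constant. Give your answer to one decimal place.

PIP = Vt/C + R·V̇ + PEEP (constant-flow equation of motion).
Only the resistive term changes: ΔPIP = R × ΔV̇ = 8.2 × (1.0833 − 0.85) = 8.2 × 0.2333 = 1.913 cmH2O.

1.9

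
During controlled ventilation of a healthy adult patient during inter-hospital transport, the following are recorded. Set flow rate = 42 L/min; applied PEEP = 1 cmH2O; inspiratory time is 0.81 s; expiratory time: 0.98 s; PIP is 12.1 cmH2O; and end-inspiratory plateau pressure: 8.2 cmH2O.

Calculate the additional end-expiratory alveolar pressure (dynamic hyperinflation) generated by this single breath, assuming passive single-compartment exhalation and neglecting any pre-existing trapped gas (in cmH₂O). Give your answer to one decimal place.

0.8

Flow: 42 L/min ÷ 60 = 0.7 L/s.
Vt = flow × Ti = 0.7 L/s × 0.81 s × 1000 mL/L = 567.0 mL.
R = (PIP − Pplat)/V̇ = (12.1 − 8.2) / 0.7 = 3.9/0.7 = 5.571 cmH2O·s/L.
C = Vt/(Pplat − PEEP) = 567.0 / (8.2 − 1) = 567.0/7.2 = 78.75 mL/cmH2O.
τ = R × C = 5.571 × 0.07875 L/cmH2O = 0.4387 s.
Fraction remaining = e^(−Te/τ) = e^(−0.98/0.4387) = 0.1071; trapped volume = 567.0 × 0.1071 = 60.726 mL.
Additional alveolar pressure from trapping ≈ V_trapped / C = 60.726 / 78.75 = 0.7711 cmH2O.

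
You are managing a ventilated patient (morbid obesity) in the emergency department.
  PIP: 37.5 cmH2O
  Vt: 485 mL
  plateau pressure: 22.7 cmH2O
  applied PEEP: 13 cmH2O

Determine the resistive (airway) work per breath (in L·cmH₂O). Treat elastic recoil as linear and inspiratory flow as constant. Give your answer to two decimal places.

7.18

With constant inspiratory flow the resistive pressure is constant at PIP − Pplat = 37.5 − 22.7 = 14.8 cmH2O, so resistive work = 14.8 × 0.485 = 7.178 L·cmH2O.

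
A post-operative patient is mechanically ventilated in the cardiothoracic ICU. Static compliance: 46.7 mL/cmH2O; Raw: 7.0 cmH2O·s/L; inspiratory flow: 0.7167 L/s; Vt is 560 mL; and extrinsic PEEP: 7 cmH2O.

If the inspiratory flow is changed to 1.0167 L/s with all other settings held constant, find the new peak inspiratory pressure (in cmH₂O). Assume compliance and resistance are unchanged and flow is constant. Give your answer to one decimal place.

26.1

PIP = Vt/C + R·V̇ + PEEP (constant-flow equation of motion).
Only the resistive term changes: ΔPIP = R × ΔV̇ = 7.0 × (1.0167 − 0.7167) = 7.0 × 0.3 = 2.1 cmH2O.
Original PIP = 560/46.7 + 7.0×0.7167 + 7 = 24.008 cmH2O; new PIP = 24.008 + (2.1) = 26.108 cmH2O.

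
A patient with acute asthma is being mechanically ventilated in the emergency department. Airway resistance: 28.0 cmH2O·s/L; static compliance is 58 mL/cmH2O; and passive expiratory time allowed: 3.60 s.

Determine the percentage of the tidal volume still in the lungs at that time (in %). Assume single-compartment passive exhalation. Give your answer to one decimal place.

τ = R × C = 28.0 × 58 mL/cmH2O = 28.0 × 0.058 L/cmH2O = 1.624 s.
Passive exhalation: V(t)/V₀ = e^(−t/τ) = e^(−3.60/1.624) = 0.109.
Fraction remaining = 0.109 → 10.9%.

10.9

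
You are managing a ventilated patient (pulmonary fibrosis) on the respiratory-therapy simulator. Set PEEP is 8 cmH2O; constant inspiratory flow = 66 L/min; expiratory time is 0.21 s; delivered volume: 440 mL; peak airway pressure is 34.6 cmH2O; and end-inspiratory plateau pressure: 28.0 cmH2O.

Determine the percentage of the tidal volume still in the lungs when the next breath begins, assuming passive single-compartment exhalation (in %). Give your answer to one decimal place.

20.4

Flow: 66 L/min ÷ 60 = 1.1 L/s.
R = (PIP − Pplat)/V̇ = (34.6 − 28.0) / 1.1 = 6.6/1.1 = 6.0 cmH2O·s/L.
C = Vt/(Pplat − PEEP) = 440.0 / (28.0 − 8) = 440.0/20.0 = 22.0 mL/cmH2O.
τ = R × C = 6.0 × 0.022 L/cmH2O = 0.132 s.
Fraction remaining at end-expiration = e^(−Te/τ) = e^(−0.21/0.132) = 0.2037 → 20.37%.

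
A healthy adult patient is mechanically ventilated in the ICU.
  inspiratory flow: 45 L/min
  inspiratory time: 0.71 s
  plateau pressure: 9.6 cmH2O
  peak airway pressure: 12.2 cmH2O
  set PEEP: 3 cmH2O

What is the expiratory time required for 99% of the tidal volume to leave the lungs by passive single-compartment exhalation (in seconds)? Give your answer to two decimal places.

1.29

Flow: 45 L/min ÷ 60 = 0.75 L/s.
Vt = flow × Ti = 0.75 L/s × 0.71 s × 1000 mL/L = 532.5 mL.
R = (PIP − Pplat)/V̇ = (12.2 − 9.6) / 0.75 = 2.6/0.75 = 3.467 cmH2O·s/L.
C = Vt/(Pplat − PEEP) = 532.5 / (9.6 − 3) = 532.5/6.6 = 80.682 mL/cmH2O.
τ = R × C = 3.467 × 0.08068 L/cmH2O = 0.2797 s.
t = −τ·ln(1 − 0.99) = −0.2797·ln(0.01) = 1.288 s.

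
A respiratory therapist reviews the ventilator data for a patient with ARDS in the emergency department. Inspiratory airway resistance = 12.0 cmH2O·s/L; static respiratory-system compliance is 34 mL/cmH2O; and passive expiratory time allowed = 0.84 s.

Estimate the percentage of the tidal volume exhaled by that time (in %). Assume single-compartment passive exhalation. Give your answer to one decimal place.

τ = R × C = 12.0 × 34 mL/cmH2O = 12.0 × 0.034 L/cmH2O = 0.408 s.
Passive exhalation: V(t)/V₀ = e^(−t/τ) = e^(−0.84/0.408) = 0.1276.
Fraction exhaled = 1 − 0.1276 = 0.8724 → 87.24%.

87.2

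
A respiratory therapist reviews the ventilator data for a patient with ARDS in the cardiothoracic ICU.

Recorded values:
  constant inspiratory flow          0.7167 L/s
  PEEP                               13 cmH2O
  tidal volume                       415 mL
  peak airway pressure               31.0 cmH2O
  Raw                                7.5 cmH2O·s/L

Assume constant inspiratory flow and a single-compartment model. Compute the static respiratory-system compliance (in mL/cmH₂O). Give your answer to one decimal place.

32.9

Equation of motion (constant flow): PIP = Vt/C + R·V̇ + PEEP.
Vt/C = PIP − R·V̇ − PEEP = 31.0 − 7.5×0.7167 − 13 = 31.0 − 5.375 − 13 = 12.625 cmH2O.
C = Vt / 12.625 = 415 / 12.625 = 32.871 mL/cmH2O.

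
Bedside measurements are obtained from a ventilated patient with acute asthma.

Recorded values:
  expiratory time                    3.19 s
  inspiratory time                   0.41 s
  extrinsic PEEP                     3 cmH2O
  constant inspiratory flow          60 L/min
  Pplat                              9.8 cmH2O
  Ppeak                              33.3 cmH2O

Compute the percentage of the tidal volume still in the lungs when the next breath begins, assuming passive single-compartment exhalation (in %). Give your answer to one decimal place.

10.5

Flow: 60 L/min ÷ 60 = 1 L/s.
Vt = flow × Ti = 1 L/s × 0.41 s × 1000 mL/L = 410.0 mL.
R = (PIP − Pplat)/V̇ = (33.3 − 9.8) / 1 = 23.5/1 = 23.5 cmH2O·s/L.
C = Vt/(Pplat − PEEP) = 410.0 / (9.8 − 3) = 410.0/6.8 = 60.294 mL/cmH2O.
τ = R × C = 23.5 × 0.06029 L/cmH2O = 1.417 s.
Fraction remaining at end-expiration = e^(−Te/τ) = e^(−3.19/1.417) = 0.1053 → 10.53%.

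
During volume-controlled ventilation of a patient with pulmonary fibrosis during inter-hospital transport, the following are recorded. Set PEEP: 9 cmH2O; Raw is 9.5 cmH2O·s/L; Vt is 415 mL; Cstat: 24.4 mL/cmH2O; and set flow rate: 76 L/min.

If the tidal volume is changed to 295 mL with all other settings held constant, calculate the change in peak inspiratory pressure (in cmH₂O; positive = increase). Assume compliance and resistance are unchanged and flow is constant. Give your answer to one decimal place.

-4.9

PIP = Vt/C + R·V̇ + PEEP (constant-flow equation of motion).
Only the elastic term changes: ΔPIP = ΔVt / C = (295 − 415) / 24.4 = -4.918 cmH2O.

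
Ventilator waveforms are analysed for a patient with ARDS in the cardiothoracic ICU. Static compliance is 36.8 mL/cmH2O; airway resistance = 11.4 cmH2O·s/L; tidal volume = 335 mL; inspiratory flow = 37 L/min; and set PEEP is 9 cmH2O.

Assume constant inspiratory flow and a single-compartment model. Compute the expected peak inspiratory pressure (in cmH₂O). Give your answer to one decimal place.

Flow: 37 L/min ÷ 60 = 0.6167 L/s.
Equation of motion (constant flow): PIP = Vt/C + R·V̇ + PEEP.
PIP = 335/36.8 + 11.4×0.6167 + 9 = 9.103 + 7.03 + 9 = 25.133 cmH2O.

25.1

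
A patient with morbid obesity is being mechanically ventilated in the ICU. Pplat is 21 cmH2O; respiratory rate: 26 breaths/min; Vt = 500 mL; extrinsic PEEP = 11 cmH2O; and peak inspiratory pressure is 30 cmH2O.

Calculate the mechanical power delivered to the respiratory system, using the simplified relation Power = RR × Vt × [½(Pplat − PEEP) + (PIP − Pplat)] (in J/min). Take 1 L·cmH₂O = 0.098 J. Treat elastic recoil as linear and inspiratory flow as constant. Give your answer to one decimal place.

17.8

Per-breath work = Vt × [½(Pplat−PEEP) + (PIP−Pplat)] = 0.500 × [0.5×10.0 + 9.0] = 0.500 × 14.0 = 7.0 L·cmH2O.
Power = 26 × 7.0 = 182.0 L·cmH2O/min.
× 0.098 J/(L·cmH2O) → 17.836 J/min.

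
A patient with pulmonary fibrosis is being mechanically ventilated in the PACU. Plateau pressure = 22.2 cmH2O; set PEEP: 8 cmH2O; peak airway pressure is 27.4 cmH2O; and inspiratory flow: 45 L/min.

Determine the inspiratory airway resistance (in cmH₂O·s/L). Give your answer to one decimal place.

Flow: 45 L/min ÷ 60 = 0.75 L/s.
Raw = (PIP − Pplat) / flow = (27.4 − 22.2) / 0.75 = 5.2 / 0.75 = 6.933 cmH2O·s/L.

6.9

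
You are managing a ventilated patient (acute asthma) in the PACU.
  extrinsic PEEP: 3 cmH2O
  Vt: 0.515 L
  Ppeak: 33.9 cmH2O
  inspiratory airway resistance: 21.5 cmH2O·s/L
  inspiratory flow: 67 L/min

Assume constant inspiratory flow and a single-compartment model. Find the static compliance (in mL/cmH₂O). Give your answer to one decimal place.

74.7

Flow: 67 L/min ÷ 60 = 1.1167 L/s.
Equation of motion (constant flow): PIP = Vt/C + R·V̇ + PEEP.
Vt/C = PIP − R·V̇ − PEEP = 33.9 − 21.5×1.1167 − 3 = 33.9 − 24.009 − 3 = 6.891 cmH2O.
C = Vt / 6.891 = 515 / 6.891 = 74.735 mL/cmH2O.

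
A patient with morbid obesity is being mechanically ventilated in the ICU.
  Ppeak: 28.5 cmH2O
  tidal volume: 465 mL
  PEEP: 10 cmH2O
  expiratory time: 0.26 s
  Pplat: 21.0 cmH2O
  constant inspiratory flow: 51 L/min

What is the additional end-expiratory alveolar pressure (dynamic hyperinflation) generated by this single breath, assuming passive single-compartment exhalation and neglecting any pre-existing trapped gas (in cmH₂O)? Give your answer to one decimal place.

5.5

Flow: 51 L/min ÷ 60 = 0.85 L/s.
R = (PIP − Pplat)/V̇ = (28.5 − 21.0) / 0.85 = 7.5/0.85 = 8.824 cmH2O·s/L.
C = Vt/(Pplat − PEEP) = 465.0 / (21.0 − 10) = 465.0/11.0 = 42.273 mL/cmH2O.
τ = R × C = 8.824 × 0.04227 L/cmH2O = 0.373 s.
Fraction remaining = e^(−Te/τ) = e^(−0.26/0.373) = 0.4981; trapped volume = 465.0 × 0.4981 = 231.62 mL.
Additional alveolar pressure from trapping ≈ V_trapped / C = 231.62 / 42.273 = 5.479 cmH2O.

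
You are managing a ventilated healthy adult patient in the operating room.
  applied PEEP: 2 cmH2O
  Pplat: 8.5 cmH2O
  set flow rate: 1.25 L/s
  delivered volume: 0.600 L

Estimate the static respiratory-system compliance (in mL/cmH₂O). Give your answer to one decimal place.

92.3

Cstat = Vt / (Pplat − PEEP) = 600 / (8.5 − 2) = 600 / 6.5 = 92.308 mL/cmH2O.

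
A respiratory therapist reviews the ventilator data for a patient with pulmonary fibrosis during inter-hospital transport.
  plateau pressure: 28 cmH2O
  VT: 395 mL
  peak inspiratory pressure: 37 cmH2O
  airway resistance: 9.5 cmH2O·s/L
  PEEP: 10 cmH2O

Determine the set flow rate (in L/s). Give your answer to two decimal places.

0.95

flow = (PIP − Pplat) / Raw = 9.0 / 9.5 = 0.9474 L/s.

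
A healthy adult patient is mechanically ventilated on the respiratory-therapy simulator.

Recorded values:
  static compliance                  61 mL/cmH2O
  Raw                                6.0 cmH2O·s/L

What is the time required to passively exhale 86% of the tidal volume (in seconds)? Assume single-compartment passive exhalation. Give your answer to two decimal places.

0.72

τ = R × C = 6.0 × 61 mL/cmH2O = 6.0 × 0.061 L/cmH2O = 0.366 s.
Exhaled fraction f = 1 − e^(−t/τ) → t = −τ·ln(1 − f) = −0.366·ln(0.14) = 0.7196 s.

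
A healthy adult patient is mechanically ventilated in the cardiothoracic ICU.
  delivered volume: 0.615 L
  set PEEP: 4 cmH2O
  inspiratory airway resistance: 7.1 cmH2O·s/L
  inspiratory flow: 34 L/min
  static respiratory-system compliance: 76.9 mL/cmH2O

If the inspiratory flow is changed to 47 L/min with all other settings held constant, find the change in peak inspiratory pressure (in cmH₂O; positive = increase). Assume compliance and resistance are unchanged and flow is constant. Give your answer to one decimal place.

Flow: 34 L/min ÷ 60 = 0.5667 L/s.
New flow: 47 L/min ÷ 60 = 0.7833 L/s.
PIP = Vt/C + R·V̇ + PEEP (constant-flow equation of motion).
Only the resistive term changes: ΔPIP = R × ΔV̇ = 7.1 × (0.7833 − 0.5667) = 7.1 × 0.2166 = 1.538 cmH2O.

1.5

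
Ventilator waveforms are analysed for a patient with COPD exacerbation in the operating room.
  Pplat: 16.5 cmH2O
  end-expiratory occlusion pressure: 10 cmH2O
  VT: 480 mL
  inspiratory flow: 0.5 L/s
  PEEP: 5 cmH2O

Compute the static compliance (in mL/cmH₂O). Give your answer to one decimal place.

73.8

End-expiratory occlusion gives total PEEP = 10 cmH2O (intrinsic PEEP = 10 − 5 = 5). Use total PEEP for the elastic gradient.
Cstat = Vt / (Pplat − PEEPtotal) = 480 / (16.5 − 10) = 480 / 6.5 = 73.846 mL/cmH2O.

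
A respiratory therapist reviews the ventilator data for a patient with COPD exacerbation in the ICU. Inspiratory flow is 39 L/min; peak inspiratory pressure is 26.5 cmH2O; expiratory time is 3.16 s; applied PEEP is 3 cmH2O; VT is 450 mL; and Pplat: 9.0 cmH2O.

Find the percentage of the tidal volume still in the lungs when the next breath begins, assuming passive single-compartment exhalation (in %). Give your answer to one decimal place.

20.9

Flow: 39 L/min ÷ 60 = 0.65 L/s.
R = (PIP − Pplat)/V̇ = (26.5 − 9.0) / 0.65 = 17.5/0.65 = 26.923 cmH2O·s/L.
C = Vt/(Pplat − PEEP) = 450.0 / (9.0 − 3) = 450.0/6.0 = 75.0 mL/cmH2O.
τ = R × C = 26.923 × 0.075 L/cmH2O = 2.019 s.
Fraction remaining at end-expiration = e^(−Te/τ) = e^(−3.16/2.019) = 0.2091 → 20.91%.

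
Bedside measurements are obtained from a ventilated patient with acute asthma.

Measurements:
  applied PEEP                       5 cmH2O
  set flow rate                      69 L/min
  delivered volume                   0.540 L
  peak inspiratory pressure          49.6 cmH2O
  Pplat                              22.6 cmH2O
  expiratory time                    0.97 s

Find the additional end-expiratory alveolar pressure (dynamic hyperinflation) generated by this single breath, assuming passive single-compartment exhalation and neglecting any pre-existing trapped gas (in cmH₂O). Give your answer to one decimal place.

4.6

Flow: 69 L/min ÷ 60 = 1.15 L/s.
R = (PIP − Pplat)/V̇ = (49.6 − 22.6) / 1.15 = 27.0/1.15 = 23.478 cmH2O·s/L.
C = Vt/(Pplat − PEEP) = 540.0 / (22.6 − 5) = 540.0/17.6 = 30.682 mL/cmH2O.
τ = R × C = 23.478 × 0.03068 L/cmH2O = 0.7203 s.
Fraction remaining = e^(−Te/τ) = e^(−0.97/0.7203) = 0.2601; trapped volume = 540.0 × 0.2601 = 140.45 mL.
Additional alveolar pressure from trapping ≈ V_trapped / C = 140.45 / 30.682 = 4.578 cmH2O.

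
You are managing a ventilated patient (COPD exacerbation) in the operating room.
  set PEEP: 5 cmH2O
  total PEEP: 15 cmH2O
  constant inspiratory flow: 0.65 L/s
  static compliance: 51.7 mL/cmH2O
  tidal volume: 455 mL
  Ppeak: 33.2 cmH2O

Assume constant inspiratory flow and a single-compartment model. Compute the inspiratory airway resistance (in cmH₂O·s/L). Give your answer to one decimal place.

Total PEEP = 15 cmH2O (set 5 + intrinsic 10); this is the baseline alveolar pressure.
Equation of motion (constant flow): PIP = Vt/C + R·V̇ + PEEP.
R·V̇ = PIP − Vt/C − PEEP = 33.2 − 455/51.7 − 15 = 33.2 − 8.801 − 15 = 9.399 cmH2O.
R = 9.399 / 0.65 = 14.46 cmH2O·s/L.

14.5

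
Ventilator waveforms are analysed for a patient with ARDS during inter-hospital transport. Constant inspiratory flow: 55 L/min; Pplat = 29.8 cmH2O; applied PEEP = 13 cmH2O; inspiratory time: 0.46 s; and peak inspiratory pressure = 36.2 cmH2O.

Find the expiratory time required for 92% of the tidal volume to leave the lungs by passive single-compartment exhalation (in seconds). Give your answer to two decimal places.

Flow: 55 L/min ÷ 60 = 0.9167 L/s.
Vt = flow × Ti = 0.9167 L/s × 0.46 s × 1000 mL/L = 421.68 mL.
R = (PIP − Pplat)/V̇ = (36.2 − 29.8) / 0.9167 = 6.4/0.9167 = 6.982 cmH2O·s/L.
C = Vt/(Pplat − PEEP) = 421.68 / (29.8 − 13) = 421.68/16.8 = 25.1 mL/cmH2O.
τ = R × C = 6.982 × 0.0251 L/cmH2O = 0.1752 s.
t = −τ·ln(1 − 0.92) = −0.1752·ln(0.08) = 0.4425 s.

0.44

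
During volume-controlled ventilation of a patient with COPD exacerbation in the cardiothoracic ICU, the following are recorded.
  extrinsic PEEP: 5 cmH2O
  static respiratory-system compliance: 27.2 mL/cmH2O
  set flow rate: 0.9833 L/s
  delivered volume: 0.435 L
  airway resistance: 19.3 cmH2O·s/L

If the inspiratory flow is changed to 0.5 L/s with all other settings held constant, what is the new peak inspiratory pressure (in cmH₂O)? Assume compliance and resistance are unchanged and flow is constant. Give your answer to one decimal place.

30.6

PIP = Vt/C + R·V̇ + PEEP (constant-flow equation of motion).
Only the resistive term changes: ΔPIP = R × ΔV̇ = 19.3 × (0.5 − 0.9833) = 19.3 × -0.4833 = -9.328 cmH2O.
Original PIP = 435/27.2 + 19.3×0.9833 + 5 = 39.97 cmH2O; new PIP = 39.97 + (-9.328) = 30.642 cmH2O.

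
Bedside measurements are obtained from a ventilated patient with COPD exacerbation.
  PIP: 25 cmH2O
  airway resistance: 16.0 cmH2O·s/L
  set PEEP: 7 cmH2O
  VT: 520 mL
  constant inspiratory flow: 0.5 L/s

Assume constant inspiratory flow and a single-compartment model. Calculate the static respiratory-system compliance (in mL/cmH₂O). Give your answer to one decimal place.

52.0

Equation of motion (constant flow): PIP = Vt/C + R·V̇ + PEEP.
Vt/C = PIP − R·V̇ − PEEP = 25 − 16.0×0.5 − 7 = 25 − 8.0 − 7 = 10.0 cmH2O.
C = Vt / 10.0 = 520 / 10.0 = 52.0 mL/cmH2O.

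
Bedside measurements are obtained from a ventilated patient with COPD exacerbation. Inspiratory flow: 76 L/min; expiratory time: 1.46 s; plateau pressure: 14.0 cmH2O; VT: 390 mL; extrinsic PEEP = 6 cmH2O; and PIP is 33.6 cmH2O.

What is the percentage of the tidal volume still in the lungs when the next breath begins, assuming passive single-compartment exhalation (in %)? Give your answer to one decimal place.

14.4

Flow: 76 L/min ÷ 60 = 1.2667 L/s.
R = (PIP − Pplat)/V̇ = (33.6 − 14.0) / 1.2667 = 19.6/1.2667 = 15.473 cmH2O·s/L.
C = Vt/(Pplat − PEEP) = 390.0 / (14.0 − 6) = 390.0/8.0 = 48.75 mL/cmH2O.
τ = R × C = 15.473 × 0.04875 L/cmH2O = 0.7543 s.
Fraction remaining at end-expiration = e^(−Te/τ) = e^(−1.46/0.7543) = 0.1443 → 14.43%.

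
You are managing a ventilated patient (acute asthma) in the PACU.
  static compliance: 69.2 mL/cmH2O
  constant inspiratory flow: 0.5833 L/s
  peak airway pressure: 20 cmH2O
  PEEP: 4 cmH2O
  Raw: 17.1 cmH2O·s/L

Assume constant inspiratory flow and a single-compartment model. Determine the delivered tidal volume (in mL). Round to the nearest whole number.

417

Equation of motion (constant flow): PIP = Vt/C + R·V̇ + PEEP.
Vt/C = PIP − R·V̇ − PEEP = 20 − 9.974 − 4 = 6.026 cmH2O.
Vt = C × 6.026 = 69.2 × 6.026 = 417.0 mL.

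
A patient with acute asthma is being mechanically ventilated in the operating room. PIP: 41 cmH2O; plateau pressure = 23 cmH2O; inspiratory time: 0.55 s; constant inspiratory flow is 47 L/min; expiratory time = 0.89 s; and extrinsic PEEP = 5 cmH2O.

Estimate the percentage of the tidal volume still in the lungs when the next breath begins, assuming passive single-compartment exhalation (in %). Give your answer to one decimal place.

Flow: 47 L/min ÷ 60 = 0.7833 L/s.
Vt = flow × Ti = 0.7833 L/s × 0.55 s × 1000 mL/L = 430.82 mL.
R = (PIP − Pplat)/V̇ = (41 − 23) / 0.7833 = 18.0/0.7833 = 22.98 cmH2O·s/L.
C = Vt/(Pplat − PEEP) = 430.82 / (23 − 5) = 430.82/18.0 = 23.934 mL/cmH2O.
τ = R × C = 22.98 × 0.02393 L/cmH2O = 0.5499 s.
Fraction remaining at end-expiration = e^(−Te/τ) = e^(−0.89/0.5499) = 0.1982 → 19.82%.

19.8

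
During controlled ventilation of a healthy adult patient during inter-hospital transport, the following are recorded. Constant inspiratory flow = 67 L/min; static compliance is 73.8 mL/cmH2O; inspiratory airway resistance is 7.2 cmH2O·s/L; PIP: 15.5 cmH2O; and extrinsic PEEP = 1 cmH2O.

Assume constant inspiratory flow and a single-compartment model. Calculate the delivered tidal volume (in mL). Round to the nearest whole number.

Flow: 67 L/min ÷ 60 = 1.1167 L/s.
Equation of motion (constant flow): PIP = Vt/C + R·V̇ + PEEP.
Vt/C = PIP − R·V̇ − PEEP = 15.5 − 8.04 − 1 = 6.46 cmH2O.
Vt = C × 6.46 = 73.8 × 6.46 = 476.75 mL.

477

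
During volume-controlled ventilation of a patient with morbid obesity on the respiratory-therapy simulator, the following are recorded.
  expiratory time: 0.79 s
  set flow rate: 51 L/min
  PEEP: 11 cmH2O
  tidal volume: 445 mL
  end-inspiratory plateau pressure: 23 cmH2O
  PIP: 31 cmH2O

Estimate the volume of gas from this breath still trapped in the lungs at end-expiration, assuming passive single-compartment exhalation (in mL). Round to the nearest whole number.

Flow: 51 L/min ÷ 60 = 0.85 L/s.
R = (PIP − Pplat)/V̇ = (31 − 23) / 0.85 = 8.0/0.85 = 9.412 cmH2O·s/L.
C = Vt/(Pplat − PEEP) = 445.0 / (23 − 11) = 445.0/12.0 = 37.083 mL/cmH2O.
τ = R × C = 9.412 × 0.03708 L/cmH2O = 0.349 s.
Fraction remaining = e^(−Te/τ) = e^(−0.79/0.349) = 0.104.
Trapped volume = 445.0 × 0.104 = 46.28 mL.

46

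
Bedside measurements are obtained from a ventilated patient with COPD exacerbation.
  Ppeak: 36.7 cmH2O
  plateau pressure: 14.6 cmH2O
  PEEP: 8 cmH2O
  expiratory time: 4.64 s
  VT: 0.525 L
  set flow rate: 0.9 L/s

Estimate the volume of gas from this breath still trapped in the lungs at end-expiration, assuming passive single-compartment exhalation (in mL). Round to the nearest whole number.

R = (PIP − Pplat)/V̇ = (36.7 − 14.6) / 0.9 = 22.1/0.9 = 24.556 cmH2O·s/L.
C = Vt/(Pplat − PEEP) = 525.0 / (14.6 − 8) = 525.0/6.6 = 79.545 mL/cmH2O.
τ = R × C = 24.556 × 0.07955 L/cmH2O = 1.953 s.
Fraction remaining = e^(−Te/τ) = e^(−4.64/1.953) = 0.09294.
Trapped volume = 525.0 × 0.09294 = 48.794 mL.

49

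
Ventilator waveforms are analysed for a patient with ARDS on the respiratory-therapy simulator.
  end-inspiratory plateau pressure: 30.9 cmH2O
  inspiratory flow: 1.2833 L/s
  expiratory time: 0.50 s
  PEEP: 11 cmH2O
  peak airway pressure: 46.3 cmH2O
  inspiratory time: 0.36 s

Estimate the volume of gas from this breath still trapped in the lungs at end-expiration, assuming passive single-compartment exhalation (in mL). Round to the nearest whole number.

Vt = flow × Ti = 1.2833 L/s × 0.36 s × 1000 mL/L = 461.99 mL.
R = (PIP − Pplat)/V̇ = (46.3 − 30.9) / 1.2833 = 15.4/1.2833 = 12.0 cmH2O·s/L.
C = Vt/(Pplat − PEEP) = 461.99 / (30.9 − 11) = 461.99/19.9 = 23.216 mL/cmH2O.
τ = R × C = 12.0 × 0.02322 L/cmH2O = 0.2786 s.
Fraction remaining = e^(−Te/τ) = e^(−0.50/0.2786) = 0.1662.
Trapped volume = 461.99 × 0.1662 = 76.783 mL.

77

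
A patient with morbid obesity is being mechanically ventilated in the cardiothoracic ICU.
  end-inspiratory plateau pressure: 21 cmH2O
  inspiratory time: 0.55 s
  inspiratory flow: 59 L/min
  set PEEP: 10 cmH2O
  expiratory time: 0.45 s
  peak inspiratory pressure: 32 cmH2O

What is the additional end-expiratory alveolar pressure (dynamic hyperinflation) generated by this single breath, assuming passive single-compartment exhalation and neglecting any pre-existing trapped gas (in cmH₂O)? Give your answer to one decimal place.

4.9

Flow: 59 L/min ÷ 60 = 0.9833 L/s.
Vt = flow × Ti = 0.9833 L/s × 0.55 s × 1000 mL/L = 540.82 mL.
R = (PIP − Pplat)/V̇ = (32 − 21) / 0.9833 = 11.0/0.9833 = 11.187 cmH2O·s/L.
C = Vt/(Pplat − PEEP) = 540.82 / (21 − 10) = 540.82/11.0 = 49.165 mL/cmH2O.
τ = R × C = 11.187 × 0.04917 L/cmH2O = 0.5501 s.
Fraction remaining = e^(−Te/τ) = e^(−0.45/0.5501) = 0.4413; trapped volume = 540.82 × 0.4413 = 238.66 mL.
Additional alveolar pressure from trapping ≈ V_trapped / C = 238.66 / 49.165 = 4.854 cmH2O.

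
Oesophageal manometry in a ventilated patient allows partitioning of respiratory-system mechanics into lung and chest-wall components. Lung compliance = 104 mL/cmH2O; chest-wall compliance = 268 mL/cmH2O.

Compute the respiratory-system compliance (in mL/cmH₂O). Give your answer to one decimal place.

74.9

Lung and chest wall are elastances in series: 1/Crs = 1/CL + 1/Ccw.
1/Crs = 1/104 + 1/268 = 0.01335.
Crs = 74.906 mL/cmH2O.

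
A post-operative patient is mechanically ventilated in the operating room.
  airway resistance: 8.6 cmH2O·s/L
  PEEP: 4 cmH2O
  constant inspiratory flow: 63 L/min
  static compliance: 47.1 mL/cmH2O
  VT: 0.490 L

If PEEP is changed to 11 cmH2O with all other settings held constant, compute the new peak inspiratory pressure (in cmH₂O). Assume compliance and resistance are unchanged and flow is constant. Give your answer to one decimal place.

30.4

Flow: 63 L/min ÷ 60 = 1.05 L/s.
PIP = Vt/C + R·V̇ + PEEP (constant-flow equation of motion).
Only the baseline term changes: ΔPIP = ΔPEEP = 11 − 4 = 7.0 cmH2O.
Original PIP = 490/47.1 + 8.6×1.05 + 4 = 23.433 cmH2O; new PIP = 23.433 + (7.0) = 30.433 cmH2O.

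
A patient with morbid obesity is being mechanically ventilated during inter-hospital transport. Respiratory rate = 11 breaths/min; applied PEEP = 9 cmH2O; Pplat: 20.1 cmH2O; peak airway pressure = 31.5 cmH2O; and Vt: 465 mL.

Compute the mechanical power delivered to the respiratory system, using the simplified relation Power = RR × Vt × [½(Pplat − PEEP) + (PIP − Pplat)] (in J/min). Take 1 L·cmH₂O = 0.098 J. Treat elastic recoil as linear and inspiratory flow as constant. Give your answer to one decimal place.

Per-breath work = Vt × [½(Pplat−PEEP) + (PIP−Pplat)] = 0.465 × [0.5×11.1 + 11.4] = 0.465 × 16.95 = 7.882 L·cmH2O.
Power = 11 × 7.882 = 86.702 L·cmH2O/min.
× 0.098 J/(L·cmH2O) → 8.497 J/min.

8.5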